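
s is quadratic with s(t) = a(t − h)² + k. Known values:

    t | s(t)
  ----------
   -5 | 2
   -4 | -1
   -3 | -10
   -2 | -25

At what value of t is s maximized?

First differences -3, -9, -15; second difference -6 = 2a, so a = -3.
Expanding, the t-coefficient is −2ah = 6h; matching it to the data gives h = -5, and then k = 2.
So s(t) = -3(t + 5)² + 2.
Hence h = -5.

-5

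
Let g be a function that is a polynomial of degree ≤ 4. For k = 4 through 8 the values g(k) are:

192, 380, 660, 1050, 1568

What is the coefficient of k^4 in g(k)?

0

First differences: 188, 280, 390, 518. Second differences: 92, 110, 128. Third differences: 18, 18.
Level-3 differences are constant, so g has degree 3.
Fitting a degree-3 polynomial gives g(k) = 3k³ + k² - 4k.
The coefficient of k^4 is 0.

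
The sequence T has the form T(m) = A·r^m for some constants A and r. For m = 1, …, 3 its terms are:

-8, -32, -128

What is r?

4

Consecutive ratio: -32/(-8) = 4, and -128/(-32) = 4, so r = 4.
Then A·4^1 = -8 gives A = -2, and T(m) = -2·4^m.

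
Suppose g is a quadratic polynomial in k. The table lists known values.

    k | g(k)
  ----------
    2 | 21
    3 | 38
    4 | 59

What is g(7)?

146

Write g(k) = ak² + bk + c; the 3 given values yield a linear system in the 3 coefficients.
Solving, g(k) = 2k² + 7k - 1.
Then g(7) = 146.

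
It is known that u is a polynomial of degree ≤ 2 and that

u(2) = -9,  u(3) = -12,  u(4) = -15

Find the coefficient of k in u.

-3

Write u(k) = ak² + bk + c; the 3 given values yield a linear system in the 3 coefficients.
Solving, the leading coefficient vanishes, and u(k) = -3k - 3.
The coefficient of k is -3.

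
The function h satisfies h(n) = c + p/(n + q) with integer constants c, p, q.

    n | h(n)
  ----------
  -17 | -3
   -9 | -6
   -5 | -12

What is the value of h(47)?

(h(n) − c)(n + q) = p for each data point; the three points give a linear system in c and q, then p follows.
Solving: c = 0, q = 1, p = 48, so h(n) = 48/(n + 1).
Then h(47) = 0 + 48/48 = 1.

1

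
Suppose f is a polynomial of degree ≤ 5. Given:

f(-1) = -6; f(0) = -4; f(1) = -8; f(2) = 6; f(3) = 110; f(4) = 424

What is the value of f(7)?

4546

First differences: 2, -4, 14, 104, 314. Second differences: -6, 18, 90, 210. Third differences: 24, 72, 120. Fourth differences: 48, 48.
Level-4 differences are constant, so f has degree 4.
Fitting a degree-4 polynomial gives f(x) = 2x^4 - 5x² - x - 4.
Then f(7) = 4546.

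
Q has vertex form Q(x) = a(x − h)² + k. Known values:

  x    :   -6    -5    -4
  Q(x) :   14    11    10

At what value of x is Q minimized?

First differences -3, -1; second difference 2 = 2a, so a = 1.
Expanding, the x-coefficient is −2ah = -2h; matching it to the data gives h = -4, and then k = 10.
So Q(x) = 1(x + 4)² + 10.
Hence h = -4.

-4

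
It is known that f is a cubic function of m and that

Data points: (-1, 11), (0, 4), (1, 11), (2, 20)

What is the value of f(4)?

Write f(m) = am³ + bm² + cm + d; the 4 given values yield a linear system in the 4 coefficients.
Solving, f(m) = -2m³ + 7m² + 2m + 4.
Then f(4) = -4.

-4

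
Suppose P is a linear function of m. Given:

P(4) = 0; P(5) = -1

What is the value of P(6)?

-2

Write P(m) = am + b; the 2 given values yield a linear system in the 2 coefficients.
Solving, P(m) = -m + 4.
Then P(6) = -2.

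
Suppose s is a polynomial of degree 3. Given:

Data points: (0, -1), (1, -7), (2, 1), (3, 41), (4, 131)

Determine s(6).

First differences: -6, 8, 40, 90. Second differences: 14, 32, 50. Third differences: 18, 18.
Level-3 differences are constant, so s has degree 3.
Fitting a degree-3 polynomial gives s(x) = 3x³ - 2x² - 7x - 1.
Then s(6) = 533.

533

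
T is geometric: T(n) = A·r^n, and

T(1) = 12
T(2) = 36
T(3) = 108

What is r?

3

Consecutive ratio: 36/12 = 3, and 108/36 = 3, so r = 3.
Then A·3^1 = 12 gives A = 4, and T(n) = 4·3^n.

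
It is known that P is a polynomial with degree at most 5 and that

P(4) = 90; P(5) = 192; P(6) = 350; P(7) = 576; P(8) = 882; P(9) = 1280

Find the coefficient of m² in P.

-2

Write P(m) = am^5 + bm^4 + cm³ + dm² + em + p; the 6 given values yield a linear system in the 6 coefficients.
Solving, the top 2 coefficients vanish, and P(m) = 2m³ - 2m² - 2m + 2.
The coefficient of m² is -2.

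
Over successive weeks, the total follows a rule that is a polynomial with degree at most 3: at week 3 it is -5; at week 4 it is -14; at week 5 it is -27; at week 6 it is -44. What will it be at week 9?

-119

Write the value at k as g(k).
First differences: -9, -13, -17. Second differences: -4, -4.
Level-2 differences are constant, so g has degree 2.
Fitting a degree-2 polynomial gives g(k) = -2k² + 5k - 2.
Then g(9) = -119.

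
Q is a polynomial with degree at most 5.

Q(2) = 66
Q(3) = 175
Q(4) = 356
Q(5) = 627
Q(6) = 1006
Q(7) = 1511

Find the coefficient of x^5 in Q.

First differences: 109, 181, 271, 379, 505. Second differences: 72, 90, 108, 126. Third differences: 18, 18, 18.
Level-3 differences are constant, so Q has degree 3.
Fitting a degree-3 polynomial gives Q(x) = 3x³ + 9x² + 7x - 8.
The coefficient of x^5 is 0.

0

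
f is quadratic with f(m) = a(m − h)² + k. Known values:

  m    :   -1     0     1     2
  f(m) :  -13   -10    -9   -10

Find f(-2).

-18

First differences 3, 1, -1; second difference -2 = 2a, so a = -1.
Expanding, the m-coefficient is −2ah = 2h; matching it to the data gives h = 1, and then k = -9.
So f(m) = -1(m − 1)² − 9.
f(-2) = -1·(-3)² − 9 = -18.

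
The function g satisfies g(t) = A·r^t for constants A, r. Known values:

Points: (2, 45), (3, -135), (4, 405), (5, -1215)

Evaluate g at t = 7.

Consecutive ratio: -135/45 = -3, and 405/(-135) = -3, so r = -3.
Then A·(-3)^2 = 45 gives A = 5, and g(t) = 5·(-3)^t.
g(7) = 5·(-3)^7 = -10935.

-10935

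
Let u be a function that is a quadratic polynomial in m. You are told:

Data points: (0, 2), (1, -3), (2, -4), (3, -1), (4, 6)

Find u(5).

Write u(m) = am² + bm + c; the 5 given values yield a linear system in the 3 coefficients.
Solving, u(m) = 2m² - 7m + 2.
Then u(5) = 17.

17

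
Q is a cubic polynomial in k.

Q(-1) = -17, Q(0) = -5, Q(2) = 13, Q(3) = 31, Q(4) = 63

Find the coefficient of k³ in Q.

1

Write Q(k) = ak³ + bk² + ck + d; the 5 given values yield a linear system in the 4 coefficients.
Solving, Q(k) = k³ - 2k² + 9k - 5.
The coefficient of k³ is 1.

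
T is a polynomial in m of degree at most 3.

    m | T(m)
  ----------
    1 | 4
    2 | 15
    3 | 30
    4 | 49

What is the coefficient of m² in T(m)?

Write T(m) = am³ + bm² + cm + d; the 4 given values yield a linear system in the 4 coefficients.
Solving, the leading coefficient vanishes, and T(m) = 2m² + 5m - 3.
The coefficient of m² is 2.

2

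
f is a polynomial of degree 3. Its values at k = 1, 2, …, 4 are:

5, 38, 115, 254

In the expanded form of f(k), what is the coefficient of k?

0

Write f(k) = ak³ + bk² + ck + d; the 4 given values yield a linear system in the 4 coefficients.
Solving, f(k) = 3k³ + 4k² - 2.
The coefficient of k is 0.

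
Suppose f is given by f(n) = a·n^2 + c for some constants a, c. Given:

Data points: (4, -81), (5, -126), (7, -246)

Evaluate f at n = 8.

-321

From f(4) = -81 and f(5) = -126: 16a + c = -81 and 25a + c = -126.
Subtracting: 9a = -45, so a = -5; then c = -81 − (-5)·16 = -1.
So f(n) = -5n² − 1, and f(8) = -321.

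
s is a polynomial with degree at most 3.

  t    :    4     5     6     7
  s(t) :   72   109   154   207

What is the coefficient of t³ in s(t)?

First differences: 37, 45, 53. Second differences: 8, 8.
Level-2 differences are constant, so s has degree 2.
Fitting a degree-2 polynomial gives s(t) = 4t² + t + 4.
The coefficient of t³ is 0.

0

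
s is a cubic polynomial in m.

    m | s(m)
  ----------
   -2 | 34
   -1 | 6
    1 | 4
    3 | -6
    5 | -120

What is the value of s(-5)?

370

Write s(m) = am³ + bm² + cm + d; the 5 given values yield a linear system in the 4 coefficients.
Solving, s(m) = -2m³ + 5m² + m.
Then s(-5) = 370.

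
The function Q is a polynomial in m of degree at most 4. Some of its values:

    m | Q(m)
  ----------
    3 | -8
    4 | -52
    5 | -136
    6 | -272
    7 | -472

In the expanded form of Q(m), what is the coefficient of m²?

First differences: -44, -84, -136, -200. Second differences: -40, -52, -64. Third differences: -12, -12.
Level-3 differences are constant, so Q has degree 3.
Fitting a degree-3 polynomial gives Q(m) = -2m³ + 4m² + 2m + 4.
The coefficient of m² is 4.

4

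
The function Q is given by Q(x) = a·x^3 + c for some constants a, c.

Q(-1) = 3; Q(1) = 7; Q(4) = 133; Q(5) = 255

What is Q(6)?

437

From Q(-1) = 3 and Q(1) = 7: -1a + c = 3 and 1a + c = 7.
Subtracting: 2a = 4, so a = 2; then c = 3 − 2·(-1) = 5.
So Q(x) = 2x³ + 5, and Q(6) = 437.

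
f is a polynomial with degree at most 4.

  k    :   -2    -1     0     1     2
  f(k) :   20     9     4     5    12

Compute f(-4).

First differences: -11, -5, 1, 7. Second differences: 6, 6, 6.
Level-2 differences are constant, so f has degree 2.
Fitting a degree-2 polynomial gives f(k) = 3k² - 2k + 4.
Then f(-4) = 60.

60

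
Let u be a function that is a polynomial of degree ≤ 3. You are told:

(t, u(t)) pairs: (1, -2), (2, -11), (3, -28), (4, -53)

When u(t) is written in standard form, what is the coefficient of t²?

Write u(t) = at³ + bt² + ct + d; the 4 given values yield a linear system in the 4 coefficients.
Solving, the leading coefficient vanishes, and u(t) = -4t² + 3t - 1.
The coefficient of t² is -4.

-4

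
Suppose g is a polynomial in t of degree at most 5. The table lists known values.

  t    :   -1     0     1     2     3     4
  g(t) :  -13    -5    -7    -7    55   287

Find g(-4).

503

First differences: 8, -2, 0, 62, 232. Second differences: -10, 2, 62, 170. Third differences: 12, 60, 108. Fourth differences: 48, 48.
Level-4 differences are constant, so g has degree 4.
Fitting a degree-4 polynomial gives g(t) = 2t^4 - 2t³ - 7t² + 5t - 5.
Then g(-4) = 503.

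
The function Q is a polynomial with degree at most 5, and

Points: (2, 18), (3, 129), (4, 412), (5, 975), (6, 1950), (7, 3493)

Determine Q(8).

5784

Write Q(t) = at^5 + bt^4 + ct³ + dt² + et + p; the 6 given values yield a linear system in the 6 coefficients.
Solving, the leading coefficient vanishes, and Q(t) = t^4 + 4t³ - 5t² - 5t.
Then Q(8) = 5784.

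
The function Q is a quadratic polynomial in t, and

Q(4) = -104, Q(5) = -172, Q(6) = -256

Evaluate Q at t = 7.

Write Q(t) = at² + bt + c; the 3 given values yield a linear system in the 3 coefficients.
Solving, Q(t) = -8t² + 4t + 8.
Then Q(7) = -356.

-356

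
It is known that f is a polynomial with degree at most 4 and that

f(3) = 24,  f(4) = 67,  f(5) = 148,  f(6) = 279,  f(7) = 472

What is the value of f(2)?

7

Write f(x) = ax^4 + bx³ + cx² + dx + e; the 5 given values yield a linear system in the 5 coefficients.
Solving, the leading coefficient vanishes, and f(x) = 2x³ - 5x² + 4x + 3.
Then f(2) = 7.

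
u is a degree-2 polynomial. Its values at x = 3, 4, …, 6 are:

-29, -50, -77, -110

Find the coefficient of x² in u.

-3

First differences: -21, -27, -33. Second differences: -6, -6.
Level-2 differences are constant, so u has degree 2.
Fitting a degree-2 polynomial gives u(x) = -3x² - 2.
The coefficient of x² is -3.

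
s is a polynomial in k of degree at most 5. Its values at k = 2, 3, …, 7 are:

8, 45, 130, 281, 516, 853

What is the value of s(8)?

First differences: 37, 85, 151, 235, 337. Second differences: 48, 66, 84, 102. Third differences: 18, 18, 18.
Level-3 differences are constant, so s has degree 3.
Extending the table by one column gives the next first difference 457, so s(8) = 853 + 457 = 1310.

1310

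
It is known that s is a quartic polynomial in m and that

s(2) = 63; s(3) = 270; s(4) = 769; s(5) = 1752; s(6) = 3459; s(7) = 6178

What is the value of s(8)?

First differences: 207, 499, 983, 1707, 2719. Second differences: 292, 484, 724, 1012. Third differences: 192, 240, 288. Fourth differences: 48, 48.
Level-4 differences are constant, so s has degree 4.
Fitting a degree-4 polynomial gives s(m) = 2m^4 + 4m³ + m - 3.
Then s(8) = 10245.

10245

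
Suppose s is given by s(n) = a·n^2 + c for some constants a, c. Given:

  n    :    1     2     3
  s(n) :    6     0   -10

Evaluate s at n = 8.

-120

From s(1) = 6 and s(2) = 0: 1a + c = 6 and 4a + c = 0.
Subtracting: 3a = -6, so a = -2; then c = 6 − (-2)·1 = 8.
So s(n) = -2n² + 8, and s(8) = -120.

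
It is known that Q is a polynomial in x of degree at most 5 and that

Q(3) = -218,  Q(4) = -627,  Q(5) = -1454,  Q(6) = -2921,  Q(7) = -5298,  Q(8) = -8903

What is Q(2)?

First differences: -409, -827, -1467, -2377, -3605. Second differences: -418, -640, -910, -1228. Third differences: -222, -270, -318. Fourth differences: -48, -48.
Level-4 differences are constant, so Q has degree 4.
Fitting a degree-4 polynomial gives Q(x) = -2x^4 - x³ - 3x² - x + 1.
Then Q(2) = -53.

-53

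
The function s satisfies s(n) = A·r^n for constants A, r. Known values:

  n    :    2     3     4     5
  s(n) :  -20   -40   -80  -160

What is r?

Consecutive ratio: -40/(-20) = 2, and -80/(-40) = 2, so r = 2.
Then A·2^2 = -20 gives A = -5, and s(n) = -5·2^n.

2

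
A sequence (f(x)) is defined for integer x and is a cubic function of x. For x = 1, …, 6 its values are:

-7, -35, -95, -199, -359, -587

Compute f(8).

Write f(x) = ax³ + bx² + cx + d; the 6 given values yield a linear system in the 4 coefficients.
Solving, f(x) = -2x³ - 4x² - 2x + 1.
Then f(8) = -1295.

-1295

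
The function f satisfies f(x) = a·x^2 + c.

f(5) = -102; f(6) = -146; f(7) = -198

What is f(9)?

From f(5) = -102 and f(6) = -146: 25a + c = -102 and 36a + c = -146.
Subtracting: 11a = -44, so a = -4; then c = -102 − (-4)·25 = -2.
So f(x) = -4x² − 2, and f(9) = -326.

-326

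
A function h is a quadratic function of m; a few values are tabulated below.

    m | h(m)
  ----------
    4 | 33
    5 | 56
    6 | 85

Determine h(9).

208

Write h(m) = am² + bm + c; the 3 given values yield a linear system in the 3 coefficients.
Solving, h(m) = 3m² - 4m + 1.
Then h(9) = 208.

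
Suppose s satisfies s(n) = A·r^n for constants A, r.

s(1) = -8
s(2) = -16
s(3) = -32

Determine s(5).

Consecutive ratio: -16/(-8) = 2, and -32/(-16) = 2, so r = 2.
Then A·2^1 = -8 gives A = -4, and s(n) = -4·2^n.
s(5) = -4·2^5 = -128.

-128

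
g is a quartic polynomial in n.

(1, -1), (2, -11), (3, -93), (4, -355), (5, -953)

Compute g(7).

-4021

Write g(n) = an^4 + bn³ + cn² + dn + e; the 5 given values yield a linear system in the 5 coefficients.
Solving, g(n) = -2n^4 + 2n³ + 2n² - 3.
Then g(7) = -4021.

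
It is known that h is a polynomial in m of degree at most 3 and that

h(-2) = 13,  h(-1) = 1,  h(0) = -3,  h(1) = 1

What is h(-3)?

33

First differences: -12, -4, 4. Second differences: 8, 8.
Level-2 differences are constant, so h has degree 2.
Fitting a degree-2 polynomial gives h(m) = 4m² - 3.
Then h(-3) = 33.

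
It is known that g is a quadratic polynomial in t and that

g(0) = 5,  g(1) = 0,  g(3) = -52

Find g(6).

Write g(t) = at² + bt + c; the 3 given values yield a linear system in the 3 coefficients.
Solving, g(t) = -7t² + 2t + 5.
Then g(6) = -235.

-235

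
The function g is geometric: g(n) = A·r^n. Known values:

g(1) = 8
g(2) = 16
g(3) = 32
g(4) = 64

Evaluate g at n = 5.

128

Consecutive ratio: 16/8 = 2, and 32/16 = 2, so r = 2.
Then A·2^1 = 8 gives A = 4, and g(n) = 4·2^n.
g(5) = 4·2^5 = 128.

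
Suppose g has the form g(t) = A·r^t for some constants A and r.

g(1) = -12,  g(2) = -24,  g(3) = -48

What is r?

2

Consecutive ratio: -24/(-12) = 2, and -48/(-24) = 2, so r = 2.
Then A·2^1 = -12 gives A = -6, and g(t) = -6·2^t.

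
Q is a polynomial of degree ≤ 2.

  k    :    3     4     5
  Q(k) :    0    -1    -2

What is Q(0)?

First differences: -1, -1.
Level-1 differences are constant, so Q has degree 1.
Fitting a degree-1 polynomial gives Q(k) = -k + 3.
The constant term is Q(0) = 3.

3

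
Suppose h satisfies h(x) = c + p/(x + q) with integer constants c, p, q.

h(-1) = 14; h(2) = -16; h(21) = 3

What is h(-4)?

8

(h(x) − c)(x + q) = p for each data point; the three points give a linear system in c and q, then p follows.
Solving: c = 4, q = -1, p = -20, so h(x) = 4 − 20/(x − 1).
Then h(-4) = 4 − 20/(-5) = 8.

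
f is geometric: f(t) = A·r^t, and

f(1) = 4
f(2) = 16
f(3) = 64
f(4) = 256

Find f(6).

Consecutive ratio: 16/4 = 4, and 64/16 = 4, so r = 4.
Then A·4^1 = 4 gives A = 1, and f(t) = 1·4^t.
f(6) = 1·4^6 = 4096.

4096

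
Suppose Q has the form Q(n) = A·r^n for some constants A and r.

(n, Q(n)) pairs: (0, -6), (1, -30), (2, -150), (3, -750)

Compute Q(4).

-3750

Consecutive ratio: -30/(-6) = 5, and -150/(-30) = 5, so r = 5.
Then A·5^0 = -6 gives A = -6, and Q(n) = -6·5^n.
Q(4) = -6·5^4 = -3750.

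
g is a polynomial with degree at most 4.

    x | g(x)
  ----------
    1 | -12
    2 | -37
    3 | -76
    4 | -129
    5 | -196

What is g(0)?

First differences: -25, -39, -53, -67. Second differences: -14, -14, -14.
Level-2 differences are constant, so g has degree 2.
Fitting a degree-2 polynomial gives g(x) = -7x² - 4x - 1.
Then g(0) = -1.

-1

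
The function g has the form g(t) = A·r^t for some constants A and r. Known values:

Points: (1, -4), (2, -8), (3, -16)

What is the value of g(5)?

Consecutive ratio: -8/(-4) = 2, and -16/(-8) = 2, so r = 2.
Then A·2^1 = -4 gives A = -2, and g(t) = -2·2^t.
g(5) = -2·2^5 = -64.

-64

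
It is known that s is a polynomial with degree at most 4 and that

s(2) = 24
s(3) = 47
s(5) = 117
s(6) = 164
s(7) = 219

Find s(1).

9

Write s(n) = an^4 + bn³ + cn² + dn + e; the 5 given values yield a linear system in the 5 coefficients.
Solving, the top 2 coefficients vanish, and s(n) = 4n² + 3n + 2.
Then s(1) = 9.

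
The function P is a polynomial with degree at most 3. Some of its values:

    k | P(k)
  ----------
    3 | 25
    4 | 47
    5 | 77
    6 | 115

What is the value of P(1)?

First differences: 22, 30, 38. Second differences: 8, 8.
Level-2 differences are constant, so P has degree 2.
Fitting a degree-2 polynomial gives P(k) = 4k² - 6k + 7.
Then P(1) = 5.

5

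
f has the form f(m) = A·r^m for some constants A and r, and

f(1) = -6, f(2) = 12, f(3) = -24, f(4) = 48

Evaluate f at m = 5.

-96

Consecutive ratio: 12/(-6) = -2, and -24/12 = -2, so r = -2.
Then A·(-2)^1 = -6 gives A = 3, and f(m) = 3·(-2)^m.
f(5) = 3·(-2)^5 = -96.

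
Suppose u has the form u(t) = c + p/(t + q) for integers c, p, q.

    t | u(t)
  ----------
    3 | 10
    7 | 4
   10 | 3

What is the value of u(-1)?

(u(t) − c)(t + q) = p for each data point; the three points give a linear system in c and q, then p follows.
Solving: c = 1, q = -1, p = 18, so u(t) = 1 + 18/(t − 1).
Then u(-1) = 1 + 18/(-2) = -8.

-8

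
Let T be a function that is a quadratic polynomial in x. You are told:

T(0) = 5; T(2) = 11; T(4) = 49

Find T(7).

166

Write T(x) = ax² + bx + c; the 3 given values yield a linear system in the 3 coefficients.
Solving, T(x) = 4x² - 5x + 5.
Then T(7) = 166.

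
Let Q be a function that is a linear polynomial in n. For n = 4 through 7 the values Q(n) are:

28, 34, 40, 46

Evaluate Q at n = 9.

Write Q(n) = an + b; the 4 given values yield a linear system in the 2 coefficients.
Solving, Q(n) = 6n + 4.
Then Q(9) = 58.

58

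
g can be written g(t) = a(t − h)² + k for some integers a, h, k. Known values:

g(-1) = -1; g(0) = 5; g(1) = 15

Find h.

-2

First differences 6, 10; second difference 4 = 2a, so a = 2.
Expanding, the t-coefficient is −2ah = -4h; matching it to the data gives h = -2, and then k = -3.
So g(t) = 2(t + 2)² − 3.
Hence h = -2.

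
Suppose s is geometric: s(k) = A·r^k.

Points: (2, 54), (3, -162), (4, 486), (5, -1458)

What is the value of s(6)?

Consecutive ratio: -162/54 = -3, and 486/(-162) = -3, so r = -3.
Then A·(-3)^2 = 54 gives A = 6, and s(k) = 6·(-3)^k.
s(6) = 6·(-3)^6 = 4374.

4374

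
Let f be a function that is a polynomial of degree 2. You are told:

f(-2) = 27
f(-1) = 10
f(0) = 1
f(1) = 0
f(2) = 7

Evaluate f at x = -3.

52

First differences: -17, -9, -1, 7. Second differences: 8, 8, 8.
Level-2 differences are constant, so f has degree 2.
Fitting a degree-2 polynomial gives f(x) = 4x² - 5x + 1.
Then f(-3) = 52.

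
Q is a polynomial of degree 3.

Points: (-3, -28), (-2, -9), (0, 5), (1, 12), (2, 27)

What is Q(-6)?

Write Q(m) = am³ + bm² + cm + d; the 5 given values yield a linear system in the 4 coefficients.
Solving, Q(m) = m³ + m² + 5m + 5.
Then Q(-6) = -205.

-205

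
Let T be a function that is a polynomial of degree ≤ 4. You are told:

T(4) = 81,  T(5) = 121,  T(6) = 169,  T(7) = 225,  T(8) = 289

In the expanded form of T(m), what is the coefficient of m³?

0

First differences: 40, 48, 56, 64. Second differences: 8, 8, 8.
Level-2 differences are constant, so T has degree 2.
Fitting a degree-2 polynomial gives T(m) = 4m² + 4m + 1.
The coefficient of m³ is 0.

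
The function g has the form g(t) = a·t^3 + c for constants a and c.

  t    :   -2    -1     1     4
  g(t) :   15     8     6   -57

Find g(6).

-209

From g(-2) = 15 and g(-1) = 8: -8a + c = 15 and -1a + c = 8.
Subtracting: 7a = -7, so a = -1; then c = 15 − (-1)·(-8) = 7.
So g(t) = -1t³ + 7, and g(6) = -209.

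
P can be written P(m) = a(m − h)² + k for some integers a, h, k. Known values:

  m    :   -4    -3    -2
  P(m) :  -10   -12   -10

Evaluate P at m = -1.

-4

First differences -2, 2; second difference 4 = 2a, so a = 2.
Expanding, the m-coefficient is −2ah = -4h; matching it to the data gives h = -3, and then k = -12.
So P(m) = 2(m + 3)² − 12.
P(-1) = 2·2² − 12 = -4.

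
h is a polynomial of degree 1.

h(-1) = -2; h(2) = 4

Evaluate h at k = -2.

-4

Write h(k) = ak + b; the 2 given values yield a linear system in the 2 coefficients.
Solving, h(k) = 2k.
Then h(-2) = -4.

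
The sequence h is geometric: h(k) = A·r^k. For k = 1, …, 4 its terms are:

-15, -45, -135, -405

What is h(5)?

-1215

Consecutive ratio: -45/(-15) = 3, and -135/(-45) = 3, so r = 3.
Then A·3^1 = -15 gives A = -5, and h(k) = -5·3^k.
h(5) = -5·3^5 = -1215.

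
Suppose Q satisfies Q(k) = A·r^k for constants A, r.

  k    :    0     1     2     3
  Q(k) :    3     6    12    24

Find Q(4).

48

Consecutive ratio: 6/3 = 2, and 12/6 = 2, so r = 2.
Then A·2^0 = 3 gives A = 3, and Q(k) = 3·2^k.
Q(4) = 3·2^4 = 48.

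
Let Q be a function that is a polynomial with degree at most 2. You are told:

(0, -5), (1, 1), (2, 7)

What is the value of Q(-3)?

-23

Write Q(t) = at² + bt + c; the 3 given values yield a linear system in the 3 coefficients.
Solving, the leading coefficient vanishes, and Q(t) = 6t - 5.
Then Q(-3) = -23.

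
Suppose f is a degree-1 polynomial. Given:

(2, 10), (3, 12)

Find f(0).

6

Write f(x) = ax + b; the 2 given values yield a linear system in the 2 coefficients.
Solving, f(x) = 2x + 6.
Then f(0) = 6.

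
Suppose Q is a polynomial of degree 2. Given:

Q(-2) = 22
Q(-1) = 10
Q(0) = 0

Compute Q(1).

Write Q(k) = ak² + bk + c; the 3 given values yield a linear system in the 3 coefficients.
Solving, Q(k) = k² - 9k.
Then Q(1) = -8.

-8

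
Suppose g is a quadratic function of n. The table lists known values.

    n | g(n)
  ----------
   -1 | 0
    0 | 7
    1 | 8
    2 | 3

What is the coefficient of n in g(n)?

4

First differences: 7, 1, -5. Second differences: -6, -6.
Level-2 differences are constant, so g has degree 2.
Fitting a degree-2 polynomial gives g(n) = -3n² + 4n + 7.
The coefficient of n is 4.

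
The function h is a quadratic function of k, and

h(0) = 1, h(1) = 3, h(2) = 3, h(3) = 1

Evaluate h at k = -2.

First differences: 2, 0, -2. Second differences: -2, -2.
Level-2 differences are constant, so h has degree 2.
Fitting a degree-2 polynomial gives h(k) = -k² + 3k + 1.
Then h(-2) = -9.

-9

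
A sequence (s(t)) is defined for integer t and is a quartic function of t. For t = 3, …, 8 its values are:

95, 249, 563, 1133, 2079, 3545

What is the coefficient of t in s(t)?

Write s(t) = at^4 + bt³ + ct² + dt + e; the 6 given values yield a linear system in the 5 coefficients.
Solving, s(t) = t^4 - 2t³ + 7t² + 4t - 7.
The coefficient of t is 4.

4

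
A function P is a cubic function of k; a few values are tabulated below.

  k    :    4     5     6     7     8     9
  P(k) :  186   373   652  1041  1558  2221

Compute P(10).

3048

Write P(k) = ak³ + bk² + ck + d; the 6 given values yield a linear system in the 4 coefficients.
Solving, P(k) = 3k³ + k² - 5k - 2.
Then P(10) = 3048.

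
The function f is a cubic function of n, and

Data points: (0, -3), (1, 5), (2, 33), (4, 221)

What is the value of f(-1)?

-9

Write f(n) = an³ + bn² + cn + d; the 4 given values yield a linear system in the 4 coefficients.
Solving, f(n) = 3n³ + n² + 4n - 3.
Then f(-1) = -9.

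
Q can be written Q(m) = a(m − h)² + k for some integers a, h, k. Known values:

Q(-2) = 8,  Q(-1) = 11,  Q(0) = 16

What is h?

First differences 3, 5; second difference 2 = 2a, so a = 1.
Expanding, the m-coefficient is −2ah = -2h; matching it to the data gives h = -3, and then k = 7.
So Q(m) = 1(m + 3)² + 7.
Hence h = -3.

-3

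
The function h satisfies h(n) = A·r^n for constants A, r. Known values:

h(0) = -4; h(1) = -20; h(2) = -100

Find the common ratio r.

5

Consecutive ratio: -20/(-4) = 5, and -100/(-20) = 5, so r = 5.
Then A·5^0 = -4 gives A = -4, and h(n) = -4·5^n.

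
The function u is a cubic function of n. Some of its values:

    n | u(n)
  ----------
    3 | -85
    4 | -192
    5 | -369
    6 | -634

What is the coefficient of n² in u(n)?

1

Write u(n) = an³ + bn² + cn + d; the 4 given values yield a linear system in the 4 coefficients.
Solving, u(n) = -3n³ + n² - 3n - 4.
The coefficient of n² is 1.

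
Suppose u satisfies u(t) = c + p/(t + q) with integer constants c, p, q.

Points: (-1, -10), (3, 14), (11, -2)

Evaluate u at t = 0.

(u(t) − c)(t + q) = p for each data point; the three points give a linear system in c and q, then p follows.
Solving: c = -4, q = -2, p = 18, so u(t) = -4 + 18/(t − 2).
Then u(0) = -4 + 18/(-2) = -13.

-13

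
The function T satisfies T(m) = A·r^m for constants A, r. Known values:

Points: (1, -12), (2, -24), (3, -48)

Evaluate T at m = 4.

-96

Consecutive ratio: -24/(-12) = 2, and -48/(-24) = 2, so r = 2.
Then A·2^1 = -12 gives A = -6, and T(m) = -6·2^m.
T(4) = -6·2^4 = -96.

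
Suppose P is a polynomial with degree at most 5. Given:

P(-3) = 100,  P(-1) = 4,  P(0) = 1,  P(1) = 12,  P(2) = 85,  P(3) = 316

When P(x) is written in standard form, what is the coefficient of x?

Write P(x) = ax^5 + bx^4 + cx³ + dx² + ex + p; the 6 given values yield a linear system in the 6 coefficients.
Solving, the leading coefficient vanishes, and P(x) = 2x^4 + 4x³ + 5x² + 1.
The coefficient of x is 0.

0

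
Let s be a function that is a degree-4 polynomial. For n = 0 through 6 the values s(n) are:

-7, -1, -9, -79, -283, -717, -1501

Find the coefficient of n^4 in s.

Write s(n) = an^4 + bn³ + cn² + dn + e; the 7 given values yield a linear system in the 5 coefficients.
Solving, s(n) = -n^4 - 2n³ + 6n² + 3n - 7.
The coefficient of n^4 is -1.

-1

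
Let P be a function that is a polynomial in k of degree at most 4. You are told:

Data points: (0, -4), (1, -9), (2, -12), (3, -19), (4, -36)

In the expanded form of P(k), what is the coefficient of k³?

Write P(k) = ak^4 + bk³ + ck² + dk + e; the 5 given values yield a linear system in the 5 coefficients.
Solving, the leading coefficient vanishes, and P(k) = -k³ + 4k² - 8k - 4.
The coefficient of k³ is -1.

-1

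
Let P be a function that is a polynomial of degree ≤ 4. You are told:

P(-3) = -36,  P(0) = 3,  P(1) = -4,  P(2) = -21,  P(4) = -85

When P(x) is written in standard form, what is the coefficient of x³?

0

Write P(x) = ax^4 + bx³ + cx² + dx + e; the 5 given values yield a linear system in the 5 coefficients.
Solving, the top 2 coefficients vanish, and P(x) = -5x² - 2x + 3.
The coefficient of x³ is 0.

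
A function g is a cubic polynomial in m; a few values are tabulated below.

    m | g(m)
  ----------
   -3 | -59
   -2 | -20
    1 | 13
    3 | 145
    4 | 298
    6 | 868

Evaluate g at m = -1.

Write g(m) = am³ + bm² + cm + d; the 6 given values yield a linear system in the 4 coefficients.
Solving, g(m) = 3m³ + 5m² + 7m - 2.
Then g(-1) = -7.

-7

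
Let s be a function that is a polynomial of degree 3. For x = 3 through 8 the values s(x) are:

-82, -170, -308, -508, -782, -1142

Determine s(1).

-8

First differences: -88, -138, -200, -274, -360. Second differences: -50, -62, -74, -86. Third differences: -12, -12, -12.
Level-3 differences are constant, so s has degree 3.
Fitting a degree-3 polynomial gives s(x) = -2x³ - x² - 7x + 2.
Then s(1) = -8.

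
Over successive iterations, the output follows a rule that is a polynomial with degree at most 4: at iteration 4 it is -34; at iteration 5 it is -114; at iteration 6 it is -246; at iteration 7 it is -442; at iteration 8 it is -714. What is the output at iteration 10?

Write the value at n as g(n).
First differences: -80, -132, -196, -272. Second differences: -52, -64, -76. Third differences: -12, -12.
Level-3 differences are constant, so g has degree 3.
Fitting a degree-3 polynomial gives g(n) = -2n³ + 4n² + 6n + 6.
Then g(10) = -1534.

-1534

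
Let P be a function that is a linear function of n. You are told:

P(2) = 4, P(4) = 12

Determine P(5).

Write P(n) = an + b; the 2 given values yield a linear system in the 2 coefficients.
Solving, P(n) = 4n - 4.
Then P(5) = 16.

16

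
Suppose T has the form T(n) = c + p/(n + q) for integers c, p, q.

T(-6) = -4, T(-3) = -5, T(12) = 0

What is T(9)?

(T(n) − c)(n + q) = p for each data point; the three points give a linear system in c and q, then p follows.
Solving: c = -2, q = -3, p = 18, so T(n) = -2 + 18/(n − 3).
Then T(9) = -2 + 18/6 = 1.

1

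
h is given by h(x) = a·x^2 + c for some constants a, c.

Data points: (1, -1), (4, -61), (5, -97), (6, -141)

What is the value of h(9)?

From h(1) = -1 and h(4) = -61: 1a + c = -1 and 16a + c = -61.
Subtracting: 15a = -60, so a = -4; then c = -1 − (-4)·1 = 3.
So h(x) = -4x² + 3, and h(9) = -321.

-321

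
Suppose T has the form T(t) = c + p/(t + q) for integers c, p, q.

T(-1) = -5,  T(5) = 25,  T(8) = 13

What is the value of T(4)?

45

(T(t) − c)(t + q) = p for each data point; the three points give a linear system in c and q, then p follows.
Solving: c = 5, q = -3, p = 40, so T(t) = 5 + 40/(t − 3).
Then T(4) = 5 + 40/1 = 45.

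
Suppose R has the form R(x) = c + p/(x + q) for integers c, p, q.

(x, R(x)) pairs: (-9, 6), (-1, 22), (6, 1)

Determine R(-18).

5

(R(x) − c)(x + q) = p for each data point; the three points give a linear system in c and q, then p follows.
Solving: c = 4, q = 0, p = -18, so R(x) = 4 − 18/(x + 0).
Then R(-18) = 4 − 18/(-18) = 5.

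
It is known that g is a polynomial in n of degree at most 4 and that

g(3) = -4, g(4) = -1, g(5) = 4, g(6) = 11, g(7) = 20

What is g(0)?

First differences: 3, 5, 7, 9. Second differences: 2, 2, 2.
Level-2 differences are constant, so g has degree 2.
Fitting a degree-2 polynomial gives g(n) = n² - 4n - 1.
The constant term is g(0) = -1.

-1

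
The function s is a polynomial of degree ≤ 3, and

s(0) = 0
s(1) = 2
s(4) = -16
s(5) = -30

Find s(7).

Write s(x) = ax³ + bx² + cx + d; the 4 given values yield a linear system in the 4 coefficients.
Solving, the leading coefficient vanishes, and s(x) = -2x² + 4x.
Then s(7) = -70.

-70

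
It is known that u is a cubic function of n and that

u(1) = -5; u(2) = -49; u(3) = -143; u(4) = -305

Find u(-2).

Write u(n) = an³ + bn² + cn + d; the 4 given values yield a linear system in the 4 coefficients.
Solving, u(n) = -3n³ - 7n² - 2n + 7.
Then u(-2) = 7.

7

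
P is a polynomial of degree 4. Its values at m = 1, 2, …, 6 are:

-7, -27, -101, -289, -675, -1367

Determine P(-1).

-9

First differences: -20, -74, -188, -386, -692. Second differences: -54, -114, -198, -306. Third differences: -60, -84, -108. Fourth differences: -24, -24.
Level-4 differences are constant, so P has degree 4.
Fitting a degree-4 polynomial gives P(m) = -m^4 - 2m² + m - 5.
Then P(-1) = -9.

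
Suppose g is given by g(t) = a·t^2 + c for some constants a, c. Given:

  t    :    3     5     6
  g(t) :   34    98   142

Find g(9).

From g(3) = 34 and g(5) = 98: 9a + c = 34 and 25a + c = 98.
Subtracting: 16a = 64, so a = 4; then c = 34 − 4·9 = -2.
So g(t) = 4t² − 2, and g(9) = 322.

322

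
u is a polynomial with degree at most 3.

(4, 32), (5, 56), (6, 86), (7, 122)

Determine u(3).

First differences: 24, 30, 36. Second differences: 6, 6.
Level-2 differences are constant, so u has degree 2.
Fitting a degree-2 polynomial gives u(t) = 3t² - 3t - 4.
Then u(3) = 14.

14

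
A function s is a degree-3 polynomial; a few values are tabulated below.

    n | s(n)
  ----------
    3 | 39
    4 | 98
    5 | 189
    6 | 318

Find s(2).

Write s(n) = an³ + bn² + cn + d; the 4 given values yield a linear system in the 4 coefficients.
Solving, s(n) = n³ + 4n² - 6n - 6.
Then s(2) = 6.

6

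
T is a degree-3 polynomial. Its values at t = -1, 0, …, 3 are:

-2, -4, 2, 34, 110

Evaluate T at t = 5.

Write T(t) = at³ + bt² + ct + d; the 5 given values yield a linear system in the 4 coefficients.
Solving, T(t) = 3t³ + 4t² - t - 4.
Then T(5) = 466.

466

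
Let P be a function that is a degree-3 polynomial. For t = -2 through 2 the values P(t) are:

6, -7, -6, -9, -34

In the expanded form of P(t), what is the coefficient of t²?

-2

First differences: -13, 1, -3, -25. Second differences: 14, -4, -22. Third differences: -18, -18.
Level-3 differences are constant, so P has degree 3.
Fitting a degree-3 polynomial gives P(t) = -3t³ - 2t² + 2t - 6.
The coefficient of t² is -2.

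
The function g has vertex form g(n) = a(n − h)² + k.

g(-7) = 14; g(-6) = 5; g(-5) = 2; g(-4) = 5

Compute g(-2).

29

First differences -9, -3, 3; second difference 6 = 2a, so a = 3.
Expanding, the n-coefficient is −2ah = -6h; matching it to the data gives h = -5, and then k = 2.
So g(n) = 3(n + 5)² + 2.
g(-2) = 3·3² + 2 = 29.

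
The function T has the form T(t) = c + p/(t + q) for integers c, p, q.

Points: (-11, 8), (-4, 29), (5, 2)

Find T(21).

(T(t) − c)(t + q) = p for each data point; the three points give a linear system in c and q, then p follows.
Solving: c = 5, q = 3, p = -24, so T(t) = 5 − 24/(t + 3).
Then T(21) = 5 − 24/24 = 4.

4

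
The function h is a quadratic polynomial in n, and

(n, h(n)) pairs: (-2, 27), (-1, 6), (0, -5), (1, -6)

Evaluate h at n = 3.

22

Write h(n) = an² + bn + c; the 4 given values yield a linear system in the 3 coefficients.
Solving, h(n) = 5n² - 6n - 5.
Then h(3) = 22.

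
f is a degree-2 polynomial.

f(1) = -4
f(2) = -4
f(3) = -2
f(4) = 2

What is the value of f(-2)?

Write f(x) = ax² + bx + c; the 4 given values yield a linear system in the 3 coefficients.
Solving, f(x) = x² - 3x - 2.
Then f(-2) = 8.

8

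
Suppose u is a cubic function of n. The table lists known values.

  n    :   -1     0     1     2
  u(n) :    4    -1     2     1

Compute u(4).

-61

Write u(n) = an³ + bn² + cn + d; the 4 given values yield a linear system in the 4 coefficients.
Solving, u(n) = -2n³ + 4n² + n - 1.
Then u(4) = -61.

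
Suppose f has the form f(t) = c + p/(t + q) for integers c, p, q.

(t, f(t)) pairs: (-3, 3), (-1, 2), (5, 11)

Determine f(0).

(f(t) − c)(t + q) = p for each data point; the three points give a linear system in c and q, then p follows.
Solving: c = 5, q = -3, p = 12, so f(t) = 5 + 12/(t − 3).
Then f(0) = 5 + 12/(-3) = 1.

1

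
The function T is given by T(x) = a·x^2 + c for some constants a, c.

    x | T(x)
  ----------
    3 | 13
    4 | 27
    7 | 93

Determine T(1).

From T(3) = 13 and T(4) = 27: 9a + c = 13 and 16a + c = 27.
Subtracting: 7a = 14, so a = 2; then c = 13 − 2·9 = -5.
So T(x) = 2x² − 5, and T(1) = -3.

-3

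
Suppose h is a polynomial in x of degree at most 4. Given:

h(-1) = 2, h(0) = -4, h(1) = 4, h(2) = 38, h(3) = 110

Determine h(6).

674

First differences: -6, 8, 34, 72. Second differences: 14, 26, 38. Third differences: 12, 12.
Level-3 differences are constant, so h has degree 3.
Fitting a degree-3 polynomial gives h(x) = 2x³ + 7x² - x - 4.
Then h(6) = 674.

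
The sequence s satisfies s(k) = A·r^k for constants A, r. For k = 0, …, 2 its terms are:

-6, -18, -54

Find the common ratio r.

3

Consecutive ratio: -18/(-6) = 3, and -54/(-18) = 3, so r = 3.
Then A·3^0 = -6 gives A = -6, and s(k) = -6·3^k.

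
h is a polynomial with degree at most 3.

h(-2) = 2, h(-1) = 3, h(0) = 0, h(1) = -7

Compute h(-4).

-12

First differences: 1, -3, -7. Second differences: -4, -4.
Level-2 differences are constant, so h has degree 2.
Fitting a degree-2 polynomial gives h(k) = -2k² - 5k.
Then h(-4) = -12.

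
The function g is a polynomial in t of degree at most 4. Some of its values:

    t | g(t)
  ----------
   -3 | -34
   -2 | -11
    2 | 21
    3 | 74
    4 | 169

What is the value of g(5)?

Write g(t) = at^4 + bt³ + ct² + dt + e; the 5 given values yield a linear system in the 5 coefficients.
Solving, the leading coefficient vanishes, and g(t) = 2t³ + 3t² - 7.
Then g(5) = 318.

318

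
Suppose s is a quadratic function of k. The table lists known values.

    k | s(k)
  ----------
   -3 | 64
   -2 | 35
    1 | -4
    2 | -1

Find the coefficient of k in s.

-9

Write s(k) = ak² + bk + c; the 4 given values yield a linear system in the 3 coefficients.
Solving, s(k) = 4k² - 9k + 1.
The coefficient of k is -9.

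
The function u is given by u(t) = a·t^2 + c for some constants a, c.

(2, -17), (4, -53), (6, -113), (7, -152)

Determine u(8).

From u(2) = -17 and u(4) = -53: 4a + c = -17 and 16a + c = -53.
Subtracting: 12a = -36, so a = -3; then c = -17 − (-3)·4 = -5.
So u(t) = -3t² − 5, and u(8) = -197.

-197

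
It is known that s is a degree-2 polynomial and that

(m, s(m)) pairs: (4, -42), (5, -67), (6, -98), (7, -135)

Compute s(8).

First differences: -25, -31, -37. Second differences: -6, -6.
Level-2 differences are constant, so s has degree 2.
Fitting a degree-2 polynomial gives s(m) = -3m² + 2m - 2.
Then s(8) = -178.

-178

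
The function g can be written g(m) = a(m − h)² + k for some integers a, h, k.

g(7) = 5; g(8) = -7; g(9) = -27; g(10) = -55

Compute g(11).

First differences -12, -20, -28; second difference -8 = 2a, so a = -4.
Expanding, the m-coefficient is −2ah = 8h; matching it to the data gives h = 6, and then k = 9.
So g(m) = -4(m − 6)² + 9.
g(11) = -4·5² + 9 = -91.

-91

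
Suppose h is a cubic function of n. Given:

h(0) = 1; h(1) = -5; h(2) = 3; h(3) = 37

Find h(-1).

9

Write h(n) = an³ + bn² + cn + d; the 4 given values yield a linear system in the 4 coefficients.
Solving, h(n) = 2n³ + n² - 9n + 1.
Then h(-1) = 9.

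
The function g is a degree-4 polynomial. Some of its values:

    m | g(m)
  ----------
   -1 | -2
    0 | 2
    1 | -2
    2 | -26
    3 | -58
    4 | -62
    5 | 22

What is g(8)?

First differences: 4, -4, -24, -32, -4, 84. Second differences: -8, -20, -8, 28, 88. Third differences: -12, 12, 36, 60. Fourth differences: 24, 24, 24.
Level-4 differences are constant, so g has degree 4.
Fitting a degree-4 polynomial gives g(m) = m^4 - 4m³ - 5m² + 4m + 2.
Then g(8) = 1762.

1762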